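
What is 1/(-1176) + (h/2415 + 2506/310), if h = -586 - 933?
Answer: 2083373/279496 ≈ 7.4540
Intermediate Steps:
h = -1519
1/(-1176) + (h/2415 + 2506/310) = 1/(-1176) + (-1519/2415 + 2506/310) = -1/1176 + (-1519*1/2415 + 2506*(1/310)) = -1/1176 + (-217/345 + 1253/155) = -1/1176 + 15946/2139 = 2083373/279496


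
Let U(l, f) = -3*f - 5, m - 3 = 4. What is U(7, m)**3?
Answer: -17576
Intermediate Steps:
m = 7 (m = 3 + 4 = 7)
U(l, f) = -5 - 3*f
U(7, m)**3 = (-5 - 3*7)**3 = (-5 - 21)**3 = (-26)**3 = -17576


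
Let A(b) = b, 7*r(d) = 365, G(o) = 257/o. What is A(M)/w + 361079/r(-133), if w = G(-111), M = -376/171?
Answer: 37031201777/5346885 ≈ 6925.8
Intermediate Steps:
M = -376/171 (M = -376*1/171 = -376/171 ≈ -2.1988)
r(d) = 365/7 (r(d) = (1/7)*365 = 365/7)
w = -257/111 (w = 257/(-111) = 257*(-1/111) = -257/111 ≈ -2.3153)
A(M)/w + 361079/r(-133) = -376/(171*(-257/111)) + 361079/(365/7) = -376/171*(-111/257) + 361079*(7/365) = 13912/14649 + 2527553/365 = 37031201777/5346885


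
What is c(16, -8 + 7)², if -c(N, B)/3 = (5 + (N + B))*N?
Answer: 921600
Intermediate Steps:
c(N, B) = -3*N*(5 + B + N) (c(N, B) = -3*(5 + (N + B))*N = -3*(5 + (B + N))*N = -3*(5 + B + N)*N = -3*N*(5 + B + N))
c(16, -8 + 7)² = (-3*16*(5 + (-8 + 7) + 16))² = (-3*16*(5 - 1 + 16))² = (-3*16*20)² = (-960)² = 921600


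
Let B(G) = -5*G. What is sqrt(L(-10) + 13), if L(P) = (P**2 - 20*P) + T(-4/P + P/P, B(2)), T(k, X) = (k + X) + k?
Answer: sqrt(7645)/5 ≈ 17.487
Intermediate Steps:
T(k, X) = X + 2*k (T(k, X) = (X + k) + k = X + 2*k)
L(P) = -8 + P**2 - 20*P - 8/P (L(P) = (P**2 - 20*P) + (-5*2 + 2*(-4/P + P/P)) = (P**2 - 20*P) + (-10 + 2*(-4/P + 1)) = (P**2 - 20*P) + (-10 + 2*(1 - 4/P)) = (P**2 - 20*P) + (-10 + (2 - 8/P)) = (P**2 - 20*P) + (-8 - 8/P) = -8 + P**2 - 20*P - 8/P)
sqrt(L(-10) + 13) = sqrt((-8 + (-10)**2 - 20*(-10) - 8/(-10)) + 13) = sqrt((-8 + 100 + 200 - 8*(-1/10)) + 13) = sqrt((-8 + 100 + 200 + 4/5) + 13) = sqrt(1464/5 + 13) = sqrt(1529/5) = sqrt(7645)/5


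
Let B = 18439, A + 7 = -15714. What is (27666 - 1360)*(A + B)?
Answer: 71499708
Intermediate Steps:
A = -15721 (A = -7 - 15714 = -15721)
(27666 - 1360)*(A + B) = (27666 - 1360)*(-15721 + 18439) = 26306*2718 = 71499708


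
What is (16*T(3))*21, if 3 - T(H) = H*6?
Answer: -5040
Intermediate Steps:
T(H) = 3 - 6*H (T(H) = 3 - H*6 = 3 - 6*H)
(16*T(3))*21 = (16*(3 - 6*3))*21 = (16*(3 - 18))*21 = (16*(-15))*21 = -240*21 = -5040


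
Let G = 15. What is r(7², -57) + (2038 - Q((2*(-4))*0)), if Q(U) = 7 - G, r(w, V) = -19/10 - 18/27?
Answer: 61303/30 ≈ 2043.4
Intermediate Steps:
r(w, V) = -77/30 (r(w, V) = -19*⅒ - 18*1/27 = -19/10 - ⅔ = -77/30)
Q(U) = -8 (Q(U) = 7 - 1*15 = 7 - 15 = -8)
r(7², -57) + (2038 - Q((2*(-4))*0)) = -77/30 + (2038 - 1*(-8)) = -77/30 + (2038 + 8) = -77/30 + 2046 = 61303/30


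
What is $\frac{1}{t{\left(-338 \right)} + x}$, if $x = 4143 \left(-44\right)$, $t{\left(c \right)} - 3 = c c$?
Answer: $- \frac{1}{68045} \approx -1.4696 \cdot 10^{-5}$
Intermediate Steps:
$t{\left(c \right)} = 3 + c^{2}$ ($t{\left(c \right)} = 3 + c c = 3 + c^{2}$)
$x = -182292$
$\frac{1}{t{\left(-338 \right)} + x} = \frac{1}{\left(3 + \left(-338\right)^{2}\right) - 182292} = \frac{1}{\left(3 + 114244\right) - 182292} = \frac{1}{114247 - 182292} = \frac{1}{-68045} = - \frac{1}{68045}$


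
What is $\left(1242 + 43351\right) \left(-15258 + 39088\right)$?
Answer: $1062651190$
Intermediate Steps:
$\left(1242 + 43351\right) \left(-15258 + 39088\right) = 44593 \cdot 23830 = 1062651190$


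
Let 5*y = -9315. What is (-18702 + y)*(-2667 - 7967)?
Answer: 218688210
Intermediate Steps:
y = -1863 (y = (⅕)*(-9315) = -1863)
(-18702 + y)*(-2667 - 7967) = (-18702 - 1863)*(-2667 - 7967) = -20565*(-10634) = 218688210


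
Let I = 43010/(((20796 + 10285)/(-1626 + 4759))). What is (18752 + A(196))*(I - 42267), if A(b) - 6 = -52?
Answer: -22053444255682/31081 ≈ -7.0955e+8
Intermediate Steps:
A(b) = -46 (A(b) = 6 - 52 = -46)
I = 134750330/31081 (I = 43010/((31081/3133)) = 43010/((31081*(1/3133))) = 43010/(31081/3133) = 43010*(3133/31081) = 134750330/31081 ≈ 4335.5)
(18752 + A(196))*(I - 42267) = (18752 - 46)*(134750330/31081 - 42267) = 18706*(-1178950297/31081) = -22053444255682/31081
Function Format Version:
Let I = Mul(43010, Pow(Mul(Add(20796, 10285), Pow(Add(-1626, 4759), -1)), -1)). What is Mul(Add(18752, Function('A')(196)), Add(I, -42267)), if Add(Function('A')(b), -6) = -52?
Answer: Rational(-22053444255682, 31081) ≈ -7.0955e+8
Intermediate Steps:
Function('A')(b) = -46 (Function('A')(b) = Add(6, -52) = -46)
I = Rational(134750330, 31081) (I = Mul(43010, Pow(Mul(31081, Pow(3133, -1)), -1)) = Mul(43010, Pow(Mul(31081, Rational(1, 3133)), -1)) = Mul(43010, Pow(Rational(31081, 3133), -1)) = Mul(43010, Rational(3133, 31081)) = Rational(134750330, 31081) ≈ 4335.5)
Mul(Add(18752, Function('A')(196)), Add(I, -42267)) = Mul(Add(18752, -46), Add(Rational(134750330, 31081), -42267)) = Mul(18706, Rational(-1178950297, 31081)) = Rational(-22053444255682, 31081)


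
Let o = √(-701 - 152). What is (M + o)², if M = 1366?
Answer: (1366 + I*√853)² ≈ 1.8651e+6 + 79791.0*I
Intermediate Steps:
o = I*√853 (o = √(-853) = I*√853 ≈ 29.206*I)
(M + o)² = (1366 + I*√853)²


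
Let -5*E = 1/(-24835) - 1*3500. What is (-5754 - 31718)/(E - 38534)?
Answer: 4653085600/4698036949 ≈ 0.99043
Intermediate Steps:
E = 86922501/124175 (E = -(1/(-24835) - 1*3500)/5 = -(-1/24835 - 3500)/5 = -1/5*(-86922501/24835) = 86922501/124175 ≈ 700.00)
(-5754 - 31718)/(E - 38534) = (-5754 - 31718)/(86922501/124175 - 38534) = -37472/(-4698036949/124175) = -37472*(-124175/4698036949) = 4653085600/4698036949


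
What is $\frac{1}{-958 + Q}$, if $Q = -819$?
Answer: $- \frac{1}{1777} \approx -0.00056275$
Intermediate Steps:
$\frac{1}{-958 + Q} = \frac{1}{-958 - 819} = \frac{1}{-1777} = - \frac{1}{1777}$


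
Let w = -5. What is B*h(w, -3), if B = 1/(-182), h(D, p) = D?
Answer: 5/182 ≈ 0.027473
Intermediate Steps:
B = -1/182 ≈ -0.0054945
B*h(w, -3) = -1/182*(-5) = 5/182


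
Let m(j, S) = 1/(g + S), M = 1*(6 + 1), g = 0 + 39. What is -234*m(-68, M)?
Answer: -117/23 ≈ -5.0870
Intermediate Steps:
g = 39
M = 7 (M = 1*7 = 7)
m(j, S) = 1/(39 + S)
-234*m(-68, M) = -234/(39 + 7) = -234/46 = -234*1/46 = -117/23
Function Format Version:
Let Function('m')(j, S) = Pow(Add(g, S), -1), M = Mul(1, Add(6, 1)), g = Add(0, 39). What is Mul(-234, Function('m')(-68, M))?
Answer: Rational(-117, 23) ≈ -5.0870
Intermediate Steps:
g = 39
M = 7 (M = Mul(1, 7) = 7)
Function('m')(j, S) = Pow(Add(39, S), -1)
Mul(-234, Function('m')(-68, M)) = Mul(-234, Pow(Add(39, 7), -1)) = Mul(-234, Pow(46, -1)) = Mul(-234, Rational(1, 46)) = Rational(-117, 23)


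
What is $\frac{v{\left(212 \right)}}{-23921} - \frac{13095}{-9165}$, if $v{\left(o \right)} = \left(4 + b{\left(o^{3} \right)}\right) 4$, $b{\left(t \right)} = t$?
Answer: $- \frac{23265871575}{14615731} \approx -1591.8$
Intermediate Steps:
$v{\left(o \right)} = 16 + 4 o^{3}$ ($v{\left(o \right)} = \left(4 + o^{3}\right) 4 = 16 + 4 o^{3}$)
$\frac{v{\left(212 \right)}}{-23921} - \frac{13095}{-9165} = \frac{16 + 4 \cdot 212^{3}}{-23921} - \frac{13095}{-9165} = \left(16 + 4 \cdot 9528128\right) \left(- \frac{1}{23921}\right) - - \frac{873}{611} = \left(16 + 38112512\right) \left(- \frac{1}{23921}\right) + \frac{873}{611} = 38112528 \left(- \frac{1}{23921}\right) + \frac{873}{611} = - \frac{38112528}{23921} + \frac{873}{611} = - \frac{23265871575}{14615731}$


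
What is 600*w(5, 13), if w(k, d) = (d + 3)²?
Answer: 153600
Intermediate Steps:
w(k, d) = (3 + d)²
600*w(5, 13) = 600*(3 + 13)² = 600*16² = 600*256 = 153600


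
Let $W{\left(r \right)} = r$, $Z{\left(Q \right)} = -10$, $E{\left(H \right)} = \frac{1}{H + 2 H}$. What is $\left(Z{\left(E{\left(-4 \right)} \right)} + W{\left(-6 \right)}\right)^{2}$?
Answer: $256$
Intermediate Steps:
$E{\left(H \right)} = \frac{1}{3 H}$
$\left(Z{\left(E{\left(-4 \right)} \right)} + W{\left(-6 \right)}\right)^{2} = \left(-10 - 6\right)^{2} = \left(-16\right)^{2} = 256$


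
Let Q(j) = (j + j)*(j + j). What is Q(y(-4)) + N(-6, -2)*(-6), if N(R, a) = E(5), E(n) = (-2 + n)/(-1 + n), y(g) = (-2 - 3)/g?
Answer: 7/4 ≈ 1.7500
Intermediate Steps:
y(g) = -5/g
E(n) = (-2 + n)/(-1 + n)
N(R, a) = 3/4 (N(R, a) = (-2 + 5)/(-1 + 5) = 3/4)
Q(j) = 4*j**2 (Q(j) = (2*j)*(2*j) = 4*j**2)
Q(y(-4)) + N(-6, -2)*(-6) = 4*(-5/(-4))**2 + (3/4)*(-6) = 4*(-5*(-1/4))**2 - 9/2 = 4*(5/4)**2 - 9/2 = 4*(25/16) - 9/2 = 25/4 - 9/2 = 7/4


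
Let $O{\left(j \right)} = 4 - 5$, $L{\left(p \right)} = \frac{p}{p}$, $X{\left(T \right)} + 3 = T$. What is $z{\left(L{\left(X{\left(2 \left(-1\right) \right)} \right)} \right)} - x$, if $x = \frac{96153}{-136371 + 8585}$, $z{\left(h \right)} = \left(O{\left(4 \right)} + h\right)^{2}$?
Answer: $\frac{96153}{127786} \approx 0.75245$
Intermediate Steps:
$X{\left(T \right)} = -3 + T$
$L{\left(p \right)} = 1$
$O{\left(j \right)} = -1$
$z{\left(h \right)} = \left(-1 + h\right)^{2}$
$x = - \frac{96153}{127786}$ ($x = \frac{96153}{-127786} = 96153 \left(- \frac{1}{127786}\right) = - \frac{96153}{127786} \approx -0.75245$)
$z{\left(L{\left(X{\left(2 \left(-1\right) \right)} \right)} \right)} - x = \left(-1 + 1\right)^{2} - - \frac{96153}{127786} = 0^{2} + \frac{96153}{127786} = 0 + \frac{96153}{127786} = \frac{96153}{127786}$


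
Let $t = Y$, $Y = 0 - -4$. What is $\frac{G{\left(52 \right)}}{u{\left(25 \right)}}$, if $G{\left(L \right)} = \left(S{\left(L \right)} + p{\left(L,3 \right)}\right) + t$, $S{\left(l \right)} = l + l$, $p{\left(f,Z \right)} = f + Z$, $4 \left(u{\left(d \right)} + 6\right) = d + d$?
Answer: $\frac{326}{13} \approx 25.077$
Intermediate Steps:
$u{\left(d \right)} = -6 + \frac{d}{2}$ ($u{\left(d \right)} = -6 + \frac{d + d}{4} = -6 + \frac{2 d}{4} = -6 + \frac{d}{2}$)
$p{\left(f,Z \right)} = Z + f$
$Y = 4$ ($Y = 0 + 4 = 4$)
$t = 4$
$S{\left(l \right)} = 2 l$
$G{\left(L \right)} = 7 + 3 L$ ($G{\left(L \right)} = \left(2 L + \left(3 + L\right)\right) + 4 = \left(3 + 3 L\right) + 4 = 7 + 3 L$)
$\frac{G{\left(52 \right)}}{u{\left(25 \right)}} = \frac{7 + 3 \cdot 52}{-6 + \frac{1}{2} \cdot 25} = \frac{7 + 156}{-6 + \frac{25}{2}} = \frac{163}{\frac{13}{2}} = 163 \cdot \frac{2}{13} = \frac{326}{13}$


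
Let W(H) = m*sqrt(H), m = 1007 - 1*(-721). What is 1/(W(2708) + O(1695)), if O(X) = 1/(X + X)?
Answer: -3390/92925633975091199 + 39716697600*sqrt(677)/92925633975091199 ≈ 1.1121e-5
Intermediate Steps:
m = 1728 (m = 1007 + 721 = 1728)
W(H) = 1728*sqrt(H)
O(X) = 1/(2*X)
1/(W(2708) + O(1695)) = 1/(1728*sqrt(2708) + (1/2)/1695) = 1/(1728*(2*sqrt(677)) + (1/2)*(1/1695)) = 1/(3456*sqrt(677) + 1/3390) = 1/(1/3390 + 3456*sqrt(677))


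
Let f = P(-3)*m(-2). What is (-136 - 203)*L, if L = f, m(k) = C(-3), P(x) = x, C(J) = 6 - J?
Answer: 9153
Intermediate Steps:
m(k) = 9 (m(k) = 6 - 1*(-3) = 6 + 3 = 9)
f = -27 (f = -3*9 = -27)
L = -27
(-136 - 203)*L = (-136 - 203)*(-27) = -339*(-27) = 9153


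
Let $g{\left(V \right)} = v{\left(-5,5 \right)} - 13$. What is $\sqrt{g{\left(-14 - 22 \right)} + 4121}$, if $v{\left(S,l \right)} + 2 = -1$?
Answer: $\sqrt{4105} \approx 64.07$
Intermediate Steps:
$v{\left(S,l \right)} = -3$ ($v{\left(S,l \right)} = -2 - 1 = -3$)
$g{\left(V \right)} = -16$ ($g{\left(V \right)} = -3 - 13 = -16$)
$\sqrt{g{\left(-14 - 22 \right)} + 4121} = \sqrt{-16 + 4121} = \sqrt{4105}$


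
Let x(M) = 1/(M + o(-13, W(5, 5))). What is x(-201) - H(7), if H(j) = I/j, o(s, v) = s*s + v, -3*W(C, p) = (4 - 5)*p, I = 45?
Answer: -84/13 ≈ -6.4615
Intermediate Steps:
W(C, p) = p/3 (W(C, p) = -(4 - 5)*p/3 = -(-1)*p/3 = p/3)
o(s, v) = v + s² (o(s, v) = s² + v = v + s²)
x(M) = 1/(512/3 + M) (x(M) = 1/(M + ((⅓)*5 + (-13)²)) = 1/(M + (5/3 + 169)) = 1/(M + 512/3) = 1/(512/3 + M))
H(j) = 45/j
x(-201) - H(7) = 3/(512 + 3*(-201)) - 45/7 = 3/(512 - 603) - 45/7 = 3/(-91) - 1*45/7 = 3*(-1/91) - 45/7 = -3/91 - 45/7 = -84/13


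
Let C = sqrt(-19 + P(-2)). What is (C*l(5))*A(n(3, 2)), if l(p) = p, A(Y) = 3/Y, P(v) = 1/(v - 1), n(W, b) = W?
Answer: 5*I*sqrt(174)/3 ≈ 21.985*I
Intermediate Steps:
P(v) = 1/(-1 + v)
C = I*sqrt(174)/3 (C = sqrt(-19 + 1/(-1 - 2)) = sqrt(-19 + 1/(-3)) = sqrt(-19 - 1/3) = sqrt(-58/3) = I*sqrt(174)/3 ≈ 4.397*I)
(C*l(5))*A(n(3, 2)) = ((I*sqrt(174)/3)*5)*(3/3) = (5*I*sqrt(174)/3)*(3*(1/3)) = (5*I*sqrt(174)/3)*1 = 5*I*sqrt(174)/3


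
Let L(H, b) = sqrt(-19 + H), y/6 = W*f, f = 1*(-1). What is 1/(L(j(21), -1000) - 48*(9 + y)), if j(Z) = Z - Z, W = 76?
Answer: 21456/460359955 - I*sqrt(19)/460359955 ≈ 4.6607e-5 - 9.4685e-9*I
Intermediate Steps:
f = -1
j(Z) = 0
y = -456 (y = 6*(76*(-1)) = 6*(-76) = -456)
1/(L(j(21), -1000) - 48*(9 + y)) = 1/(sqrt(-19 + 0) - 48*(9 - 456)) = 1/(sqrt(-19) - 48*(-447)) = 1/(I*sqrt(19) + 21456) = 1/(21456 + I*sqrt(19))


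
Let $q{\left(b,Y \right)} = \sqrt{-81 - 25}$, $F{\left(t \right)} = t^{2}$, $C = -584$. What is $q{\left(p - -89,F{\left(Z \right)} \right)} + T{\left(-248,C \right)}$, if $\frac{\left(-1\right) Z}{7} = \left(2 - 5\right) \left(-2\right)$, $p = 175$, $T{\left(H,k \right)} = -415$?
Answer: $-415 + i \sqrt{106} \approx -415.0 + 10.296 i$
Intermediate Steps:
$Z = -42$ ($Z = - 7 \left(2 - 5\right) \left(-2\right) = - 7 \left(\left(-3\right) \left(-2\right)\right) = \left(-7\right) 6 = -42$)
$q{\left(b,Y \right)} = i \sqrt{106}$ ($q{\left(b,Y \right)} = \sqrt{-106} = i \sqrt{106}$)
$q{\left(p - -89,F{\left(Z \right)} \right)} + T{\left(-248,C \right)} = i \sqrt{106} - 415 = -415 + i \sqrt{106}$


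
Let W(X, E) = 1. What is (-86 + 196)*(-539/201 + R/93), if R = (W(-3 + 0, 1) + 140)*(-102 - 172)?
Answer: -286570570/6231 ≈ -45991.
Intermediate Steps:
R = -38634 (R = (1 + 140)*(-102 - 172) = 141*(-274) = -38634)
(-86 + 196)*(-539/201 + R/93) = (-86 + 196)*(-539/201 - 38634/93) = 110*(-539*1/201 - 38634*1/93) = 110*(-539/201 - 12878/31) = 110*(-2605187/6231) = -286570570/6231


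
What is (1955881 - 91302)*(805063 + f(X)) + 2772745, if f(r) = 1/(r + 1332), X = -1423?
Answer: 136600674731623/91 ≈ 1.5011e+12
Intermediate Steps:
f(r) = 1/(1332 + r)
(1955881 - 91302)*(805063 + f(X)) + 2772745 = (1955881 - 91302)*(805063 + 1/(1332 - 1423)) + 2772745 = 1864579*(805063 + 1/(-91)) + 2772745 = 1864579*(805063 - 1/91) + 2772745 = 1864579*(73260732/91) + 2772745 = 136600422411828/91 + 2772745 = 136600674731623/91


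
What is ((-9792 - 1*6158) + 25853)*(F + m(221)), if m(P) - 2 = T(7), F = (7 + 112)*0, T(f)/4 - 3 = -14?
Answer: -415926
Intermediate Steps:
T(f) = -44 (T(f) = 12 + 4*(-14) = 12 - 56 = -44)
F = 0 (F = 119*0 = 0)
m(P) = -42 (m(P) = 2 - 44 = -42)
((-9792 - 1*6158) + 25853)*(F + m(221)) = ((-9792 - 1*6158) + 25853)*(0 - 42) = ((-9792 - 6158) + 25853)*(-42) = (-15950 + 25853)*(-42) = 9903*(-42) = -415926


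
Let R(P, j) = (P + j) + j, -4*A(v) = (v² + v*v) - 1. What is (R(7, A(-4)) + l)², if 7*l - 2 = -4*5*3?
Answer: 55225/196 ≈ 281.76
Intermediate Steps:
A(v) = ¼ - v²/2 (A(v) = -((v² + v*v) - 1)/4 = -((v² + v²) - 1)/4 = -(2*v² - 1)/4 = -(-1 + 2*v²)/4 = ¼ - v²/2)
R(P, j) = P + 2*j
l = -58/7 (l = 2/7 + (-4*5*3)/7 = 2/7 + (-20*3)/7 = 2/7 + (⅐)*(-60) = 2/7 - 60/7 = -58/7 ≈ -8.2857)
(R(7, A(-4)) + l)² = ((7 + 2*(¼ - ½*(-4)²)) - 58/7)² = ((7 + 2*(¼ - ½*16)) - 58/7)² = ((7 + 2*(¼ - 8)) - 58/7)² = ((7 + 2*(-31/4)) - 58/7)² = ((7 - 31/2) - 58/7)² = (-17/2 - 58/7)² = (-235/14)² = 55225/196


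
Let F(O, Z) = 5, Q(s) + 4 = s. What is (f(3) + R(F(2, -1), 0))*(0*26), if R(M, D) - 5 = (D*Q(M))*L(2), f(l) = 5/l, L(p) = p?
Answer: 0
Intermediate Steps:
Q(s) = -4 + s
R(M, D) = 5 + 2*D*(-4 + M) (R(M, D) = 5 + (D*(-4 + M))*2 = 5 + 2*D*(-4 + M))
(f(3) + R(F(2, -1), 0))*(0*26) = (5/3 + (5 + 2*0*(-4 + 5)))*(0*26) = (5*(⅓) + (5 + 2*0*1))*0 = (5/3 + (5 + 0))*0 = (5/3 + 5)*0 = (20/3)*0 = 0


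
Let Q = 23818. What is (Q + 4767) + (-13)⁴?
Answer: 57146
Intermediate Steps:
(Q + 4767) + (-13)⁴ = (23818 + 4767) + (-13)⁴ = 28585 + 28561 = 57146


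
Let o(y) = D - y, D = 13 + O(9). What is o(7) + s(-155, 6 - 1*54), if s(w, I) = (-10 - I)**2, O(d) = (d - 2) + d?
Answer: 1466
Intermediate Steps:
O(d) = -2 + 2*d (O(d) = (-2 + d) + d = -2 + 2*d)
D = 29 (D = 13 + (-2 + 2*9) = 13 + (-2 + 18) = 13 + 16 = 29)
o(y) = 29 - y
o(7) + s(-155, 6 - 1*54) = (29 - 1*7) + (10 + (6 - 1*54))**2 = (29 - 7) + (10 + (6 - 54))**2 = 22 + (10 - 48)**2 = 22 + (-38)**2 = 22 + 1444 = 1466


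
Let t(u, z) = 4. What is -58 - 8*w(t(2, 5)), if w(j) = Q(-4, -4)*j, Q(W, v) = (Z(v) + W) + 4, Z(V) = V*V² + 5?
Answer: 1830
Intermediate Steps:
Z(V) = 5 + V³ (Z(V) = V³ + 5 = 5 + V³)
Q(W, v) = 9 + W + v³ (Q(W, v) = ((5 + v³) + W) + 4 = (5 + W + v³) + 4 = 9 + W + v³)
w(j) = -59*j (w(j) = (9 - 4 + (-4)³)*j = (9 - 4 - 64)*j = -59*j)
-58 - 8*w(t(2, 5)) = -58 - (-472)*4 = -58 - 8*(-236) = -58 + 1888 = 1830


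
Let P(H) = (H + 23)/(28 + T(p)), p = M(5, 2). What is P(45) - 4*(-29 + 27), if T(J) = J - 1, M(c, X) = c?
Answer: 81/8 ≈ 10.125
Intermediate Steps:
p = 5
T(J) = -1 + J
P(H) = 23/32 + H/32 (P(H) = (H + 23)/(28 + (-1 + 5)) = (23 + H)/(28 + 4) = (23 + H)/32 = (23 + H)*(1/32) = 23/32 + H/32)
P(45) - 4*(-29 + 27) = (23/32 + (1/32)*45) - 4*(-29 + 27) = (23/32 + 45/32) - 4*(-2) = 17/8 + 8 = 81/8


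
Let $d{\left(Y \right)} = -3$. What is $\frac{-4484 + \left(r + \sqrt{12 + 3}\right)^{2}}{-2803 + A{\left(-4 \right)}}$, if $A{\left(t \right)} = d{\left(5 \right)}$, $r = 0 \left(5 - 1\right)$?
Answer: $\frac{4469}{2806} \approx 1.5927$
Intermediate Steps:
$r = 0$ ($r = 0 \cdot 4 = 0$)
$A{\left(t \right)} = -3$
$\frac{-4484 + \left(r + \sqrt{12 + 3}\right)^{2}}{-2803 + A{\left(-4 \right)}} = \frac{-4484 + \left(0 + \sqrt{12 + 3}\right)^{2}}{-2803 - 3} = \frac{-4484 + \left(0 + \sqrt{15}\right)^{2}}{-2806} = \left(-4484 + \left(\sqrt{15}\right)^{2}\right) \left(- \frac{1}{2806}\right) = \left(-4484 + 15\right) \left(- \frac{1}{2806}\right) = \left(-4469\right) \left(- \frac{1}{2806}\right) = \frac{4469}{2806}$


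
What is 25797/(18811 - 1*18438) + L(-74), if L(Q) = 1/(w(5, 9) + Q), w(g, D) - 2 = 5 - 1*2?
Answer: 1779620/25737 ≈ 69.146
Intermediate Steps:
w(g, D) = 5 (w(g, D) = 2 + (5 - 1*2) = 2 + (5 - 2) = 2 + 3 = 5)
L(Q) = 1/(5 + Q)
25797/(18811 - 1*18438) + L(-74) = 25797/(18811 - 1*18438) + 1/(5 - 74) = 25797/(18811 - 18438) + 1/(-69) = 25797/373 - 1/69 = 1779620/25737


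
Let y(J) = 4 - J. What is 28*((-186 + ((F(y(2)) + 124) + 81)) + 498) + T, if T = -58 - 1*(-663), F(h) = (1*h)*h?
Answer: 15193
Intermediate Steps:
F(h) = h² (F(h) = h*h = h²)
T = 605 (T = -58 + 663 = 605)
28*((-186 + ((F(y(2)) + 124) + 81)) + 498) + T = 28*((-186 + (((4 - 1*2)² + 124) + 81)) + 498) + 605 = 28*((-186 + (((4 - 2)² + 124) + 81)) + 498) + 605 = 28*((-186 + ((2² + 124) + 81)) + 498) + 605 = 28*((-186 + ((4 + 124) + 81)) + 498) + 605 = 28*((-186 + (128 + 81)) + 498) + 605 = 28*((-186 + 209) + 498) + 605 = 28*(23 + 498) + 605 = 28*521 + 605 = 14588 + 605 = 15193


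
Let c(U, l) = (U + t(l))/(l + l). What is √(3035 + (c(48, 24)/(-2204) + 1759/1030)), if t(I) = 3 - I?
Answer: √15649504579393545/2270120 ≈ 55.106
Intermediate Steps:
c(U, l) = (3 + U - l)/(2*l) (c(U, l) = (U + (3 - l))/(l + l) = (3 + U - l)/((2*l)) = (3 + U - l)*(1/(2*l)) = (3 + U - l)/(2*l))
√(3035 + (c(48, 24)/(-2204) + 1759/1030)) = √(3035 + (((½)*(3 + 48 - 1*24)/24)/(-2204) + 1759/1030)) = √(3035 + (((½)*(1/24)*(3 + 48 - 24))*(-1/2204) + 1759*(1/1030))) = √(3035 + (((½)*(1/24)*27)*(-1/2204) + 1759/1030)) = √(3035 + ((9/16)*(-1/2204) + 1759/1030)) = √(3035 + (-9/35264 + 1759/1030)) = √(3035 + 31010053/18160960) = √(55149523653/18160960) = √15649504579393545/2270120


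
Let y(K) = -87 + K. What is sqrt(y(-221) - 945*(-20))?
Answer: 4*sqrt(1162) ≈ 136.35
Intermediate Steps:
sqrt(y(-221) - 945*(-20)) = sqrt((-87 - 221) - 945*(-20)) = sqrt(-308 + 18900) = sqrt(18592) = 4*sqrt(1162)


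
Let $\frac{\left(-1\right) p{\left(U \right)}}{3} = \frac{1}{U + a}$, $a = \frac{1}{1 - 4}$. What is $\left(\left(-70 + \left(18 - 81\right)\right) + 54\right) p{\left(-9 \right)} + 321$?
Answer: $\frac{8277}{28} \approx 295.61$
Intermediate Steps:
$a = - \frac{1}{3}$ ($a = \frac{1}{-3} = - \frac{1}{3} \approx -0.33333$)
$p{\left(U \right)} = - \frac{3}{- \frac{1}{3} + U}$ ($p{\left(U \right)} = - \frac{3}{U - \frac{1}{3}} = - \frac{3}{- \frac{1}{3} + U}$)
$\left(\left(-70 + \left(18 - 81\right)\right) + 54\right) p{\left(-9 \right)} + 321 = \left(\left(-70 + \left(18 - 81\right)\right) + 54\right) \left(- \frac{9}{-1 + 3 \left(-9\right)}\right) + 321 = \left(\left(-70 + \left(18 - 81\right)\right) + 54\right) \left(- \frac{9}{-1 - 27}\right) + 321 = \left(\left(-70 - 63\right) + 54\right) \left(- \frac{9}{-28}\right) + 321 = \left(-133 + 54\right) \left(\left(-9\right) \left(- \frac{1}{28}\right)\right) + 321 = \left(-79\right) \frac{9}{28} + 321 = - \frac{711}{28} + 321 = \frac{8277}{28}$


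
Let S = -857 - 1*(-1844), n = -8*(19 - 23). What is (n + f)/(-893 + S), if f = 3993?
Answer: 4025/94 ≈ 42.819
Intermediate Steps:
n = 32 (n = -8*(-4) = 32)
S = 987 (S = -857 + 1844 = 987)
(n + f)/(-893 + S) = (32 + 3993)/(-893 + 987) = 4025/94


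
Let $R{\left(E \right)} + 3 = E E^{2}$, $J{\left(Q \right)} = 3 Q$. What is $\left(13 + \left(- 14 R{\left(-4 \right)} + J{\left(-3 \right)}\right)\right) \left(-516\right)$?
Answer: $-486072$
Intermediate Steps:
$R{\left(E \right)} = -3 + E^{3}$ ($R{\left(E \right)} = -3 + E E^{2} = -3 + E^{3}$)
$\left(13 + \left(- 14 R{\left(-4 \right)} + J{\left(-3 \right)}\right)\right) \left(-516\right) = \left(13 - \left(9 + 14 \left(-3 + \left(-4\right)^{3}\right)\right)\right) \left(-516\right) = \left(13 - \left(9 + 14 \left(-3 - 64\right)\right)\right) \left(-516\right) = \left(13 - -929\right) \left(-516\right) = \left(13 + \left(938 - 9\right)\right) \left(-516\right) = \left(13 + 929\right) \left(-516\right) = 942 \left(-516\right) = -486072$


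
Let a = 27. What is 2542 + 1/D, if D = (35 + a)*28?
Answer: 4412913/1736 ≈ 2542.0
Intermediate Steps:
D = 1736 (D = (35 + 27)*28 = 62*28 = 1736)
2542 + 1/D = 2542 + 1/1736 = 4412913/1736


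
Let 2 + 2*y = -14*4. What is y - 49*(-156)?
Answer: 7615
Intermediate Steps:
y = -29 (y = -1 + (-14*4)/2 = -1 + (½)*(-56) = -1 - 28 = -29)
y - 49*(-156) = -29 - 49*(-156) = -29 + 7644 = 7615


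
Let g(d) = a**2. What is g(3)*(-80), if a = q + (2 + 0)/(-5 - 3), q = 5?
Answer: -1805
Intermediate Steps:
a = 19/4 (a = 5 + (2 + 0)/(-5 - 3) = 5 + 2/(-8) = 5 + 2*(-1/8) = 5 - 1/4 = 19/4 ≈ 4.7500)
g(d) = 361/16 (g(d) = (19/4)**2 = 361/16)
g(3)*(-80) = (361/16)*(-80) = -1805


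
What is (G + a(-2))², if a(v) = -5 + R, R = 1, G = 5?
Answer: 1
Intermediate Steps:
a(v) = -4 (a(v) = -5 + 1 = -4)
(G + a(-2))² = (5 - 4)² = 1² = 1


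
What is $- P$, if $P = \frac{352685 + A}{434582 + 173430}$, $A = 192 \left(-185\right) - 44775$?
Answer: $- \frac{136195}{304006} \approx -0.448$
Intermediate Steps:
$A = -80295$ ($A = -35520 - 44775 = -80295$)
$P = \frac{136195}{304006}$ ($P = \frac{352685 - 80295}{434582 + 173430} = \frac{272390}{608012} = 272390 \cdot \frac{1}{608012} = \frac{136195}{304006} \approx 0.448$)
$- P = \left(-1\right) \frac{136195}{304006} = - \frac{136195}{304006}$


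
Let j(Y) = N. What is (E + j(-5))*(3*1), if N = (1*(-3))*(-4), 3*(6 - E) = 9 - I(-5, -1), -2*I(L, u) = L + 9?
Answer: 43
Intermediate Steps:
I(L, u) = -9/2 - L/2 (I(L, u) = -(L + 9)/2 = -(9 + L)/2 = -9/2 - L/2)
E = 7/3 (E = 6 - (9 - (-9/2 - ½*(-5)))/3 = 6 - (9 - (-9/2 + 5/2))/3 = 6 - (9 - 1*(-2))/3 = 6 - (9 + 2)/3 = 6 - ⅓*11 = 6 - 11/3 = 7/3 ≈ 2.3333)
N = 12 (N = -3*(-4) = 12)
j(Y) = 12
(E + j(-5))*(3*1) = (7/3 + 12)*(3*1) = (43/3)*3 = 43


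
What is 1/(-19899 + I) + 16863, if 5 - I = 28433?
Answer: 814938200/48327 ≈ 16863.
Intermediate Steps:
I = -28428 (I = 5 - 1*28433 = 5 - 28433 = -28428)
1/(-19899 + I) + 16863 = 1/(-19899 - 28428) + 16863 = 1/(-48327) + 16863 = -1/48327 + 16863 = 814938200/48327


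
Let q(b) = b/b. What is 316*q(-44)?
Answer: 316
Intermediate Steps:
q(b) = 1
316*q(-44) = 316*1 = 316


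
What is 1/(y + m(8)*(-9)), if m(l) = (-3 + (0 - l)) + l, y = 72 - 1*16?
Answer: 1/83 ≈ 0.012048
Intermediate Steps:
y = 56 (y = 72 - 16 = 56)
m(l) = -3 (m(l) = (-3 - l) + l = -3)
1/(y + m(8)*(-9)) = 1/(56 - 3*(-9)) = 1/(56 + 27) = 1/83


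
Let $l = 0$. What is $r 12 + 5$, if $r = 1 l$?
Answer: $5$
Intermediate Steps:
$r = 0$ ($r = 1 \cdot 0 = 0$)
$r 12 + 5 = 0 \cdot 12 + 5 = 0 + 5 = 5$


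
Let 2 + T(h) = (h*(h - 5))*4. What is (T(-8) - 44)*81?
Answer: 29970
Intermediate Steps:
T(h) = -2 + 4*h*(-5 + h) (T(h) = -2 + (h*(h - 5))*4 = -2 + (h*(-5 + h))*4 = -2 + 4*h*(-5 + h))
(T(-8) - 44)*81 = ((-2 - 20*(-8) + 4*(-8)**2) - 44)*81 = ((-2 + 160 + 4*64) - 44)*81 = ((-2 + 160 + 256) - 44)*81 = (414 - 44)*81 = 370*81 = 29970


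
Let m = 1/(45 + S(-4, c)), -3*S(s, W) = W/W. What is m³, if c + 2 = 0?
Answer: 27/2406104 ≈ 1.1221e-5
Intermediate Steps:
c = -2 (c = -2 + 0 = -2)
S(s, W) = -⅓ (S(s, W) = -W/(3*W) = -⅓*1 = -⅓)
m = 3/134 (m = 1/(45 - ⅓) = 1/(134/3) = 3/134 ≈ 0.022388)
m³ = (3/134)³ = 27/2406104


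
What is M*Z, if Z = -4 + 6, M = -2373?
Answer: -4746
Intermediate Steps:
Z = 2
M*Z = -2373*2 = -4746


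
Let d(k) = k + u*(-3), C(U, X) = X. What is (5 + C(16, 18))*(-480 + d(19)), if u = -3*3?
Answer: -9982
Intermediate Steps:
u = -9
d(k) = 27 + k (d(k) = k - 9*(-3) = k + 27 = 27 + k)
(5 + C(16, 18))*(-480 + d(19)) = (5 + 18)*(-480 + (27 + 19)) = 23*(-480 + 46) = 23*(-434) = -9982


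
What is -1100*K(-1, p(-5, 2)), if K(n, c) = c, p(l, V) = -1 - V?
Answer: 3300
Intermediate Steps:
-1100*K(-1, p(-5, 2)) = -1100*(-1 - 1*2) = -1100*(-1 - 2) = -1100*(-3) = 3300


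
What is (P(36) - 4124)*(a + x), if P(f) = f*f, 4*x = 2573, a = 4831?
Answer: -15481179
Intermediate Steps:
x = 2573/4 (x = (¼)*2573 = 2573/4 ≈ 643.25)
P(f) = f²
(P(36) - 4124)*(a + x) = (36² - 4124)*(4831 + 2573/4) = (1296 - 4124)*(21897/4) = -2828*21897/4 = -15481179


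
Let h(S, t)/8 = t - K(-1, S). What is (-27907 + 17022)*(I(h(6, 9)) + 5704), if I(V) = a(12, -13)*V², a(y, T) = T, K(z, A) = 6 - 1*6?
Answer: 671473880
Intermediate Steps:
K(z, A) = 0 (K(z, A) = 6 - 6 = 0)
h(S, t) = 8*t (h(S, t) = 8*(t - 1*0) = 8*(t + 0) = 8*t)
I(V) = -13*V²
(-27907 + 17022)*(I(h(6, 9)) + 5704) = (-27907 + 17022)*(-13*(8*9)² + 5704) = -10885*(-13*72² + 5704) = -10885*(-13*5184 + 5704) = -10885*(-67392 + 5704) = -10885*(-61688) = 671473880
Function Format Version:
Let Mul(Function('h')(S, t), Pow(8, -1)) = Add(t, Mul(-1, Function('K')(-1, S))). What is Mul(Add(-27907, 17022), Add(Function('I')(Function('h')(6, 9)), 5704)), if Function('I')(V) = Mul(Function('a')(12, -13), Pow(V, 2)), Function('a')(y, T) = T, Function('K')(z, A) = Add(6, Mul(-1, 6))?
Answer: 671473880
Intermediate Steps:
Function('K')(z, A) = 0 (Function('K')(z, A) = Add(6, -6) = 0)
Function('h')(S, t) = Mul(8, t) (Function('h')(S, t) = Mul(8, Add(t, Mul(-1, 0))) = Mul(8, Add(t, 0)) = Mul(8, t))
Function('I')(V) = Mul(-13, Pow(V, 2))
Mul(Add(-27907, 17022), Add(Function('I')(Function('h')(6, 9)), 5704)) = Mul(Add(-27907, 17022), Add(Mul(-13, Pow(Mul(8, 9), 2)), 5704)) = Mul(-10885, Add(Mul(-13, Pow(72, 2)), 5704)) = Mul(-10885, Add(Mul(-13, 5184), 5704)) = Mul(-10885, Add(-67392, 5704)) = Mul(-10885, -61688) = 671473880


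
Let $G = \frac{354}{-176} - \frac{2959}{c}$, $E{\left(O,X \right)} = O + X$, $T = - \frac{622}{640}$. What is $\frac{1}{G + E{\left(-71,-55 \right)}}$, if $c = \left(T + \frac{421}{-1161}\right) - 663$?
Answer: $- \frac{21719592488}{2683613816175} \approx -0.0080934$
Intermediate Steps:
$T = - \frac{311}{320}$ ($T = \left(-622\right) \frac{1}{640} = - \frac{311}{320} \approx -0.97188$)
$c = - \frac{246813551}{371520}$ ($c = \left(- \frac{311}{320} + \frac{421}{-1161}\right) - 663 = \left(- \frac{311}{320} + 421 \left(- \frac{1}{1161}\right)\right) - 663 = \left(- \frac{311}{320} - \frac{421}{1161}\right) - 663 = - \frac{495791}{371520} - 663 = - \frac{246813551}{371520} \approx -664.33$)
$G = \frac{53054837313}{21719592488}$ ($G = \frac{354}{-176} - \frac{2959}{- \frac{246813551}{371520}} = 354 \left(- \frac{1}{176}\right) - - \frac{1099327680}{246813551} = - \frac{177}{88} + \frac{1099327680}{246813551} = \frac{53054837313}{21719592488} \approx 2.4427$)
$\frac{1}{G + E{\left(-71,-55 \right)}} = \frac{1}{\frac{53054837313}{21719592488} - 126} = \frac{1}{- \frac{2683613816175}{21719592488}} = - \frac{21719592488}{2683613816175}$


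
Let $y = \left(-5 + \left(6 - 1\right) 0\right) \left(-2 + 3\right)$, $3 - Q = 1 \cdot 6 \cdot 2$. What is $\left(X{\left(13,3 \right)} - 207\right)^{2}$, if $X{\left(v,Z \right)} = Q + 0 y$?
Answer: $46656$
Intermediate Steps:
$Q = -9$ ($Q = 3 - 1 \cdot 6 \cdot 2 = 3 - 6 \cdot 2 = 3 - 12 = -9$)
$y = -5$ ($y = \left(-5 + 5 \cdot 0\right) 1 = \left(-5 + 0\right) 1 = \left(-5\right) 1 = -5$)
$X{\left(v,Z \right)} = -9$ ($X{\left(v,Z \right)} = -9 + 0 \left(-5\right) = -9 + 0 = -9$)
$\left(X{\left(13,3 \right)} - 207\right)^{2} = \left(-9 - 207\right)^{2} = \left(-216\right)^{2} = 46656$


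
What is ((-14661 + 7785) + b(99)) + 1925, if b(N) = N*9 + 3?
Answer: -4057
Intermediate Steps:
b(N) = 3 + 9*N (b(N) = 9*N + 3 = 3 + 9*N)
((-14661 + 7785) + b(99)) + 1925 = ((-14661 + 7785) + (3 + 9*99)) + 1925 = (-6876 + (3 + 891)) + 1925 = (-6876 + 894) + 1925 = -5982 + 1925 = -4057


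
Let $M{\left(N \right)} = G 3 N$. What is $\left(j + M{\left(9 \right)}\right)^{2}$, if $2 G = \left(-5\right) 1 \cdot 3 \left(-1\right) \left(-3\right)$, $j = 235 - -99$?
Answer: $\frac{299209}{4} \approx 74802.0$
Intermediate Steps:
$j = 334$ ($j = 235 + 99 = 334$)
$G = - \frac{45}{2}$ ($G = \frac{\left(-5\right) 1 \cdot 3 \left(-1\right) \left(-3\right)}{2} = \frac{\left(-5\right) \left(\left(-3\right) \left(-3\right)\right)}{2} = \frac{\left(-5\right) 9}{2} = \frac{1}{2} \left(-45\right) = - \frac{45}{2} \approx -22.5$)
$M{\left(N \right)} = - \frac{135 N}{2}$ ($M{\left(N \right)} = \left(- \frac{45}{2}\right) 3 N = - \frac{135 N}{2}$)
$\left(j + M{\left(9 \right)}\right)^{2} = \left(334 - \frac{1215}{2}\right)^{2} = \left(- \frac{547}{2}\right)^{2} = \frac{299209}{4}$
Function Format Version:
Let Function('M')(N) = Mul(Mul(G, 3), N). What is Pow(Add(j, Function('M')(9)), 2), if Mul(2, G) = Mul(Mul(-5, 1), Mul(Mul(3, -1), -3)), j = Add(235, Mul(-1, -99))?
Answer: Rational(299209, 4) ≈ 74802.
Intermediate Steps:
j = 334 (j = Add(235, 99) = 334)
G = Rational(-45, 2) (G = Mul(Rational(1, 2), Mul(Mul(-5, 1), Mul(Mul(3, -1), -3))) = Mul(Rational(1, 2), Mul(-5, Mul(-3, -3))) = Mul(Rational(1, 2), Mul(-5, 9)) = Mul(Rational(1, 2), -45) = Rational(-45, 2) ≈ -22.500)
Function('M')(N) = Mul(Rational(-135, 2), N) (Function('M')(N) = Mul(Mul(Rational(-45, 2), 3), N) = Mul(Rational(-135, 2), N))
Pow(Add(j, Function('M')(9)), 2) = Pow(Add(334, Mul(Rational(-135, 2), 9)), 2) = Pow(Add(334, Rational(-1215, 2)), 2) = Pow(Rational(-547, 2), 2) = Rational(299209, 4)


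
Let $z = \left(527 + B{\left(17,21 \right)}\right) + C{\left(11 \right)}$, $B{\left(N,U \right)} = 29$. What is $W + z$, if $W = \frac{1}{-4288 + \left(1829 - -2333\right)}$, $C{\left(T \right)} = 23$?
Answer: $\frac{72953}{126} \approx 578.99$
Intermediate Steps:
$z = 579$ ($z = \left(527 + 29\right) + 23 = 556 + 23 = 579$)
$W = - \frac{1}{126}$ ($W = \frac{1}{-4288 + \left(1829 + 2333\right)} = \frac{1}{-4288 + 4162} = \frac{1}{-126} = - \frac{1}{126} \approx -0.0079365$)
$W + z = - \frac{1}{126} + 579 = \frac{72953}{126}$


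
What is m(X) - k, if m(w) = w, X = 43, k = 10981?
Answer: -10938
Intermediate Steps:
m(X) - k = 43 - 1*10981 = 43 - 10981 = -10938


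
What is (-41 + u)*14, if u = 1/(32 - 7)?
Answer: -14336/25 ≈ -573.44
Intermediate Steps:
u = 1/25 ≈ 0.040000
(-41 + u)*14 = (-41 + 1/25)*14 = -1024/25*14 = -14336/25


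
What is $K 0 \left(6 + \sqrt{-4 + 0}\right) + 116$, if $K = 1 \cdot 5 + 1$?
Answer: $116$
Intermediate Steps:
$K = 6$ ($K = 5 + 1 = 6$)
$K 0 \left(6 + \sqrt{-4 + 0}\right) + 116 = 6 \cdot 0 \left(6 + \sqrt{-4 + 0}\right) + 116 = 6 \cdot 0 \left(6 + \sqrt{-4}\right) + 116 = 6 \cdot 0 \left(6 + 2 i\right) + 116 = 6 \cdot 0 + 116 = 0 + 116 = 116$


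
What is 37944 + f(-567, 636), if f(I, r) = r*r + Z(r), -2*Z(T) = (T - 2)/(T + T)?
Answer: 562783363/1272 ≈ 4.4244e+5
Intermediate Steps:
Z(T) = -(-2 + T)/(4*T) (Z(T) = -(T - 2)/(2*(T + T)) = -(-2 + T)/(2*(2*T)) = -(-2 + T)*1/(2*T)/2 = -(-2 + T)/(4*T))
f(I, r) = r² + (2 - r)/(4*r) (f(I, r) = r*r + (2 - r)/(4*r) = r² + (2 - r)/(4*r))
37944 + f(-567, 636) = 37944 + (¼)*(2 - 1*636 + 4*636³)/636 = 37944 + (¼)*(1/636)*(2 - 636 + 4*257259456) = 37944 + (¼)*(1/636)*(2 - 636 + 1029037824) = 37944 + (¼)*(1/636)*1029037190 = 37944 + 514518595/1272 = 562783363/1272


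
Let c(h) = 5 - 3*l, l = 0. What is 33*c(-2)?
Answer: 165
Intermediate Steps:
c(h) = 5 (c(h) = 5 - 3*0 = 5 + 0 = 5)
33*c(-2) = 33*5 = 165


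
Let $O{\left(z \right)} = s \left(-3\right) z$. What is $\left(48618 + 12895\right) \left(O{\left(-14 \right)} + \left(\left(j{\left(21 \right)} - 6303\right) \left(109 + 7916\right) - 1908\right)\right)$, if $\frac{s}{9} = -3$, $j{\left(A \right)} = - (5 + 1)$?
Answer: $-3114573396471$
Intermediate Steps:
$j{\left(A \right)} = -6$ ($j{\left(A \right)} = \left(-1\right) 6 = -6$)
$s = -27$ ($s = 9 \left(-3\right) = -27$)
$O{\left(z \right)} = 81 z$ ($O{\left(z \right)} = \left(-27\right) \left(-3\right) z = 81 z$)
$\left(48618 + 12895\right) \left(O{\left(-14 \right)} + \left(\left(j{\left(21 \right)} - 6303\right) \left(109 + 7916\right) - 1908\right)\right) = \left(48618 + 12895\right) \left(81 \left(-14\right) + \left(\left(-6 - 6303\right) \left(109 + 7916\right) - 1908\right)\right) = 61513 \left(-1134 - 50631633\right) = 61513 \left(-50632767\right) = -3114573396471$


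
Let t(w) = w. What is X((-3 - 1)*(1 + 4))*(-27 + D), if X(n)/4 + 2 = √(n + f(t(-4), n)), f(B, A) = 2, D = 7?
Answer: 160 - 240*I*√2 ≈ 160.0 - 339.41*I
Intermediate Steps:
X(n) = -8 + 4*√(2 + n) (X(n) = -8 + 4*√(n + 2) = -8 + 4*√(2 + n))
X((-3 - 1)*(1 + 4))*(-27 + D) = (-8 + 4*√(2 + (-3 - 1)*(1 + 4)))*(-27 + 7) = (-8 + 4*√(2 - 4*5))*(-20) = (-8 + 4*√(2 - 20))*(-20) = (-8 + 4*√(-18))*(-20) = (-8 + 4*(3*I*√2))*(-20) = (-8 + 12*I*√2)*(-20) = 160 - 240*I*√2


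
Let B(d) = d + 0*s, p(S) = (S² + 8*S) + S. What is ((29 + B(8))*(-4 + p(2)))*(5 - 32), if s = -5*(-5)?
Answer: -17982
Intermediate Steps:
s = 25
p(S) = S² + 9*S
B(d) = d (B(d) = d + 0*25 = d + 0 = d)
((29 + B(8))*(-4 + p(2)))*(5 - 32) = ((29 + 8)*(-4 + 2*(9 + 2)))*(5 - 32) = (37*(-4 + 2*11))*(-27) = (37*(-4 + 22))*(-27) = (37*18)*(-27) = 666*(-27) = -17982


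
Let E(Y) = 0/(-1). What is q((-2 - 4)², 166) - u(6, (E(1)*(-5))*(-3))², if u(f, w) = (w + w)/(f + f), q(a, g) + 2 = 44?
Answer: 42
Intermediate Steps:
E(Y) = 0 (E(Y) = 0*(-1) = 0)
q(a, g) = 42 (q(a, g) = -2 + 44 = 42)
u(f, w) = w/f (u(f, w) = (2*w)/((2*f)) = (2*w)*(1/(2*f)) = w/f)
q((-2 - 4)², 166) - u(6, (E(1)*(-5))*(-3))² = 42 - (((0*(-5))*(-3))/6)² = 42 - ((0*(-3))*(⅙))² = 42 - (0*(⅙))² = 42 - 1*0² = 42 - 1*0 = 42 + 0 = 42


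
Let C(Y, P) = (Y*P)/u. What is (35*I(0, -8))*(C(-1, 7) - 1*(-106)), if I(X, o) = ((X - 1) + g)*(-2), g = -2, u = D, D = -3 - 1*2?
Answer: 22554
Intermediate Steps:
D = -5 (D = -3 - 2 = -5)
u = -5
C(Y, P) = -P*Y/5 (C(Y, P) = (Y*P)/(-5) = (P*Y)*(-⅕) = -P*Y/5)
I(X, o) = 6 - 2*X (I(X, o) = ((X - 1) - 2)*(-2) = ((-1 + X) - 2)*(-2) = (-3 + X)*(-2) = 6 - 2*X)
(35*I(0, -8))*(C(-1, 7) - 1*(-106)) = (35*(6 - 2*0))*(-⅕*7*(-1) - 1*(-106)) = (35*(6 + 0))*(7/5 + 106) = (35*6)*(537/5) = 210*(537/5) = 22554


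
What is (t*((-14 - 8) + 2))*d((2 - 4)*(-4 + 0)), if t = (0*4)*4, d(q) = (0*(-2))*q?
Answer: 0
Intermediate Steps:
d(q) = 0 (d(q) = 0*q = 0)
t = 0 (t = 0*4 = 0)
(t*((-14 - 8) + 2))*d((2 - 4)*(-4 + 0)) = (0*((-14 - 8) + 2))*0 = (0*(-22 + 2))*0 = (0*(-20))*0 = 0*0 = 0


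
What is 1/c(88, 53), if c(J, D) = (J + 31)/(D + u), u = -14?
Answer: 39/119 ≈ 0.32773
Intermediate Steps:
c(J, D) = (31 + J)/(-14 + D) (c(J, D) = (J + 31)/(D - 14) = (31 + J)/(-14 + D))
1/c(88, 53) = 1/((31 + 88)/(-14 + 53)) = 1/(119/39) = 39/119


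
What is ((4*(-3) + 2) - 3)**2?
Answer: 169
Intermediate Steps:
((4*(-3) + 2) - 3)**2 = ((-12 + 2) - 3)**2 = (-10 - 3)**2 = (-13)**2 = 169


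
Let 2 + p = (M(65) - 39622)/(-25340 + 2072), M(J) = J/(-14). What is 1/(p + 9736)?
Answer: 325752/3171424741 ≈ 0.00010271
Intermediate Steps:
M(J) = -J/14 (M(J) = J*(-1/14) = -J/14)
p = -96731/325752 (p = -2 + (-1/14*65 - 39622)/(-25340 + 2072) = -2 + (-65/14 - 39622)/(-23268) = -2 - 554773/14*(-1/23268) = -2 + 554773/325752 = -96731/325752 ≈ -0.29695)
1/(p + 9736) = 1/(-96731/325752 + 9736) = 1/(3171424741/325752) = 325752/3171424741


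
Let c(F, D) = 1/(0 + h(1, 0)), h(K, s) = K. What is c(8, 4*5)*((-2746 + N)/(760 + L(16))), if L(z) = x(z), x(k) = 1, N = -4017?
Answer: -6763/761 ≈ -8.8870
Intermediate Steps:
L(z) = 1
c(F, D) = 1 (c(F, D) = 1/(0 + 1) = 1/1 = 1)
c(8, 4*5)*((-2746 + N)/(760 + L(16))) = 1*((-2746 - 4017)/(760 + 1)) = 1*(-6763/761) = -6763/761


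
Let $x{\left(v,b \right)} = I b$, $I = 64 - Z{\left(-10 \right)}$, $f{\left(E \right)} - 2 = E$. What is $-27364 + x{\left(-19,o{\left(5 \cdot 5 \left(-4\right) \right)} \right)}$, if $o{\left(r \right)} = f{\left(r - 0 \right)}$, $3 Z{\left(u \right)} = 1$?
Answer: $- \frac{100810}{3} \approx -33603.0$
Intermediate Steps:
$f{\left(E \right)} = 2 + E$
$Z{\left(u \right)} = \frac{1}{3}$ ($Z{\left(u \right)} = \frac{1}{3} \cdot 1 = \frac{1}{3}$)
$o{\left(r \right)} = 2 + r$ ($o{\left(r \right)} = 2 + \left(r - 0\right) = 2 + \left(r + 0\right) = 2 + r$)
$I = \frac{191}{3}$ ($I = 64 - \frac{1}{3} = \frac{191}{3} \approx 63.667$)
$x{\left(v,b \right)} = \frac{191 b}{3}$
$-27364 + x{\left(-19,o{\left(5 \cdot 5 \left(-4\right) \right)} \right)} = -27364 + \frac{191 \left(2 + 5 \cdot 5 \left(-4\right)\right)}{3} = -27364 + \frac{191 \left(2 + 25 \left(-4\right)\right)}{3} = -27364 + \frac{191 \left(2 - 100\right)}{3} = -27364 + \frac{191}{3} \left(-98\right) = -27364 - \frac{18718}{3} = - \frac{100810}{3}$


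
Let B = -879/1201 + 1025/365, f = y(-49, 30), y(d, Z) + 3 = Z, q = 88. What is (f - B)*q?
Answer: 192291704/87673 ≈ 2193.3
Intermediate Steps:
y(d, Z) = -3 + Z
f = 27 (f = -3 + 30 = 27)
B = 182038/87673 (B = -879*1/1201 + 1025*(1/365) = -879/1201 + 205/73 = 182038/87673 ≈ 2.0763)
(f - B)*q = (27 - 1*182038/87673)*88 = (27 - 182038/87673)*88 = (2185133/87673)*88 = 192291704/87673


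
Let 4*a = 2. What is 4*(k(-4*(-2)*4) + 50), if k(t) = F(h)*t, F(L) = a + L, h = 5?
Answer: 904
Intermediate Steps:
a = ½ (a = (¼)*2 = ½ ≈ 0.50000)
F(L) = ½ + L
k(t) = 11*t/2 (k(t) = (½ + 5)*t = 11*t/2)
4*(k(-4*(-2)*4) + 50) = 4*(11*(-4*(-2)*4)/2 + 50) = 4*(11*(8*4)/2 + 50) = 4*((11/2)*32 + 50) = 4*(176 + 50) = 4*226 = 904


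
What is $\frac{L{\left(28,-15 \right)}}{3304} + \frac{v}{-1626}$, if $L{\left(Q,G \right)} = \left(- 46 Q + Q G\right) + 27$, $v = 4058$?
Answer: $- \frac{8070469}{2686152} \approx -3.0045$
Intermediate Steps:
$L{\left(Q,G \right)} = 27 - 46 Q + G Q$ ($L{\left(Q,G \right)} = \left(- 46 Q + G Q\right) + 27 = 27 - 46 Q + G Q$)
$\frac{L{\left(28,-15 \right)}}{3304} + \frac{v}{-1626} = \frac{27 - 1288 - 420}{3304} + \frac{4058}{-1626} = \left(27 - 1288 - 420\right) \frac{1}{3304} + 4058 \left(- \frac{1}{1626}\right) = \left(-1681\right) \frac{1}{3304} - \frac{2029}{813} = - \frac{1681}{3304} - \frac{2029}{813} = - \frac{8070469}{2686152}$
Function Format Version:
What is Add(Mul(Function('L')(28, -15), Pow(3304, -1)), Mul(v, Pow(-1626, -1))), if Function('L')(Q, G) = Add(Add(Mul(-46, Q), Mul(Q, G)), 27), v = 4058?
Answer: Rational(-8070469, 2686152) ≈ -3.0045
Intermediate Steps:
Function('L')(Q, G) = Add(27, Mul(-46, Q), Mul(G, Q)) (Function('L')(Q, G) = Add(Add(Mul(-46, Q), Mul(G, Q)), 27) = Add(27, Mul(-46, Q), Mul(G, Q)))
Add(Mul(Function('L')(28, -15), Pow(3304, -1)), Mul(v, Pow(-1626, -1))) = Add(Mul(Add(27, Mul(-46, 28), Mul(-15, 28)), Pow(3304, -1)), Mul(4058, Pow(-1626, -1))) = Add(Mul(Add(27, -1288, -420), Rational(1, 3304)), Mul(4058, Rational(-1, 1626))) = Add(Mul(-1681, Rational(1, 3304)), Rational(-2029, 813)) = Add(Rational(-1681, 3304), Rational(-2029, 813)) = Rational(-8070469, 2686152)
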